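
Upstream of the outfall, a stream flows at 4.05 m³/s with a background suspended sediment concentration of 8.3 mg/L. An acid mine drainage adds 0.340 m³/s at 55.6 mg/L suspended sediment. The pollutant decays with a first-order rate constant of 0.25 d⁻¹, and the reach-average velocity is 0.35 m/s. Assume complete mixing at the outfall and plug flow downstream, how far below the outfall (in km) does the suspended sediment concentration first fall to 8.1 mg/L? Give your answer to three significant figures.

Mixed concentration C = ΣQC/ΣQ = (4.050·8.300 + 0.3400·55.60) / 4.390 = 52.52/4.390 = 11.96 mg/L.
Set 11.96·exp(−k·t) = 8.1 → t = ln(11.96/8.1)/k = 134800 s = 37.44 h.
Distance = v·t = 0.35·134800 = 47170 m = 47.17 km.

47.2 km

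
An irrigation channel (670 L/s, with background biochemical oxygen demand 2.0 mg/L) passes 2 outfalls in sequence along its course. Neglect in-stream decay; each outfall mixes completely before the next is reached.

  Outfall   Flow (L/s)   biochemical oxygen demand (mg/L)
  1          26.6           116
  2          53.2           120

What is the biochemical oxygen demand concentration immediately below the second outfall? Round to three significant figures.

14.4 mg/L

Below outfall 1: Q → 696.6 L/s, C = (670.0·2.000 + 26.60·116.0)/696.6 = 6.353 mg/L.
Below outfall 2: Q → 749.8 L/s, C = (696.6·6.353 + 53.20·120.0)/749.8 = 14.42 mg/L.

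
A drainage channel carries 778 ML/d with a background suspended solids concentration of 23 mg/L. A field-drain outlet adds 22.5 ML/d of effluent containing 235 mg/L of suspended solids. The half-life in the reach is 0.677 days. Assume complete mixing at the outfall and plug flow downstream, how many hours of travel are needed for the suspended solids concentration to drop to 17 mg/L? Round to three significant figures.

After mixing, C = (778.0·23.00 + 22.50·235.0) / 800.5 = 23180/800.5 = 28.96 mg/L.
Half-life 0.677 d → k = ln 2 / 0.677 = 1.024 d⁻¹.
28.96·exp(−k·t) = 17 → t = ln(28.96/17)/k = 44950 s = 12.49 h.

12.5 h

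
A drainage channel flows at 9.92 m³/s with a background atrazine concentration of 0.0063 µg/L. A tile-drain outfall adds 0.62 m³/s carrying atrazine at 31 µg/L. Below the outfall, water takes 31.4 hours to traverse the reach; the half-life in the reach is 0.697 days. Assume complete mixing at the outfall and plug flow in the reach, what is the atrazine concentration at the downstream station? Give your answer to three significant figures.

0.498 µg/L

After mixing, C = (9.920·0.006300 + 0.6200·31.00) / 10.54 = 19.28/10.54 = 1.829 µg/L.
Half-life 0.697 d → k = ln 2 / 0.697 = 0.9945 d⁻¹.
After decay, C = 1.829 × e^(−kt) = 1.829 × 0.2722 = 0.4980 µg/L.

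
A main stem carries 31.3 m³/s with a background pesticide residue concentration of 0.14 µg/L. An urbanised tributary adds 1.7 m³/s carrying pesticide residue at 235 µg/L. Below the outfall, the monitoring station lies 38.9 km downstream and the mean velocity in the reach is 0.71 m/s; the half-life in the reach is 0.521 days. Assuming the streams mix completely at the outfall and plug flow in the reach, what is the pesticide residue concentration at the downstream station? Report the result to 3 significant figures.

Mixed concentration C = ΣQC/ΣQ = (31.30·0.1400 + 1.700·235.0) / 33.00 = 403.9/33.00 = 12.24 µg/L.
Travel time t = 38.9·1000 / 0.71 = 54790 s = 15.22 h.
Half-life 0.521 d → k = ln 2 / 0.521 = 1.330 d⁻¹.
After decay, C = 12.24 × e^(−kt) = 12.24 × 0.4301 = 5.264 µg/L.

5.26 µg/L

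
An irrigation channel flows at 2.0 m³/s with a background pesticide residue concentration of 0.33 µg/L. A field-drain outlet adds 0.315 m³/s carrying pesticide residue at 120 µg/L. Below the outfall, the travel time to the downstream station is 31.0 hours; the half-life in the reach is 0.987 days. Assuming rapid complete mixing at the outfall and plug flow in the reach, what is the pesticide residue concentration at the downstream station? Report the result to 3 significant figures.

Conservation of mass: C = (2.000·0.3300 + 0.3150·120.0) / 2.315 = 38.46/2.315 = 16.61 µg/L.
Half-life 0.987 d → k = ln 2 / 0.987 = 0.7023 d⁻¹.
Decay over the reach: 16.61·exp(−kt) = 16.61·0.4037 = 6.707 µg/L.

6.71 µg/L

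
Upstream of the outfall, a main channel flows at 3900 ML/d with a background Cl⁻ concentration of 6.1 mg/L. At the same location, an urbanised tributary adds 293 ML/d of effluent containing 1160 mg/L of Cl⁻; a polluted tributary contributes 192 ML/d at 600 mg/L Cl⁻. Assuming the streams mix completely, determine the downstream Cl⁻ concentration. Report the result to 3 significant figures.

109 mg/L

Mixed concentration C = ΣQC/ΣQ = (3900·6.100 + 293.0·1160 + 192.0·600.0) / 4385 = 478900/4385 = 109.2 mg/L.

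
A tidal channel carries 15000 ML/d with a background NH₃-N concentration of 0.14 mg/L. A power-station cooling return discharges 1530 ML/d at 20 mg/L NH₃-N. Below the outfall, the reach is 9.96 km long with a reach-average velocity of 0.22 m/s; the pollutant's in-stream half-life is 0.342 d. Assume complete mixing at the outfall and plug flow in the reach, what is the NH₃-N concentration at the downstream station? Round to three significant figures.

0.684 mg/L

Conservation of mass: C = (15000·0.1400 + 1530·20.00) / 16530 = 32700/16530 = 1.978 mg/L.
Travel time t = 9.96·1000 / 0.22 = 45270 s = 12.58 h.
Half-life 0.342 d → k = ln 2 / 0.342 = 2.027 d⁻¹.
First-order decay: C = 1.978·exp(−k·t) = 1.978·0.3458 = 0.6840 mg/L.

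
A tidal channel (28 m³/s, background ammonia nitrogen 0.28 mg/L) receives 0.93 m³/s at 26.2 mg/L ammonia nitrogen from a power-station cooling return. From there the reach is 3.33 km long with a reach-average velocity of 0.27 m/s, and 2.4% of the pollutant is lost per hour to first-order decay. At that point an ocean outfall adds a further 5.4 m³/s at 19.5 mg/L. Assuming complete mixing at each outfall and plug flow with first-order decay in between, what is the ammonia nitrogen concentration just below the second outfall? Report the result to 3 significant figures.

Mixed concentration C = ΣQC/ΣQ = (28.00·0.2800 + 0.9300·26.20) / 28.93 = 32.21/28.93 = 1.113 mg/L; combined flow 28.93 m³/s.
Travel time t = 3.33·1000 / 0.27 = 12330 s = 3.426 h.
2.4%/h lost → k = −ln(1 − 0.024) = 0.02429 h⁻¹.
Applying C = C₀e^(−kt): 1.113 × 0.9201 = 1.024 mg/L.
Second outfall: C = (28.93·1.024 + 5.400·19.50)/34.33 = 3.931 mg/L.

3.93 mg/L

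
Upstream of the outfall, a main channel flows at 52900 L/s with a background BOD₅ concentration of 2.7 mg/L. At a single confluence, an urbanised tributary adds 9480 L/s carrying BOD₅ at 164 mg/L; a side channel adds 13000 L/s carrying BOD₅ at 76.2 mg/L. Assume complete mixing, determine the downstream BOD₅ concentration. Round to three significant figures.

35.7 mg/L

Flow-weighted average: C = (52900·2.700 + 9480·164.0 + 13000·76.20) / 75380 = 2688000/75380 = 35.66 mg/L.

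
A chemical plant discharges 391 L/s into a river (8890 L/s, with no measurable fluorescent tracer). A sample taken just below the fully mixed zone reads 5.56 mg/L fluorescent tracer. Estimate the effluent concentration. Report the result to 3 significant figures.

132 mg/L

Mass balance: 8890·0 + 391.0·Cₑ = 9281·5.560
→ Cₑ = (9281·5.560 − 8890·0) / 391.0 = 132.0 mg/L.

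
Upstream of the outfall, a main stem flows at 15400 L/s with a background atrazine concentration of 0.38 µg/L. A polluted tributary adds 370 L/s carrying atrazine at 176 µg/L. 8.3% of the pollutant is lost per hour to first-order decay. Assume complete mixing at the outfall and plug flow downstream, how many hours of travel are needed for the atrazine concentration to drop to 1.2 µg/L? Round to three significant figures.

15.3 h

Conservation of mass: C = (15400·0.3800 + 370.0·176.0) / 15770 = 70970/15770 = 4.500 µg/L.
8.3%/h lost → k = −ln(1 − 0.083) = 0.08665 h⁻¹.
4.500·exp(−k·t) = 1.2 → t = ln(4.500/1.2)/k = 54920 s = 15.26 h.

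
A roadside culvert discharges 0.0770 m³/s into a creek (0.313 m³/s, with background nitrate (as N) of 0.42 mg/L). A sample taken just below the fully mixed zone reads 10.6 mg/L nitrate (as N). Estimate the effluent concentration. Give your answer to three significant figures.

Mass balance: 0.3130·0.4200 + 0.07700·Cₑ = 0.3900·10.60
→ Cₑ = (0.3900·10.60 − 0.3130·0.4200) / 0.07700 = 51.98 mg/L.

52.0 mg/L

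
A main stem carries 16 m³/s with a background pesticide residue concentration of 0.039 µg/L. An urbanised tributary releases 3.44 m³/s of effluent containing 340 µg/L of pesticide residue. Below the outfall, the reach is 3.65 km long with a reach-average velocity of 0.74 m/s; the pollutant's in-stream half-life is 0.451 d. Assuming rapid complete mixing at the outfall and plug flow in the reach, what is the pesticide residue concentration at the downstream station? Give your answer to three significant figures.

55.1 µg/L

Flow-weighted average: C = (16.00·0.03900 + 3.440·340.0) / 19.44 = 1170/19.44 = 60.20 µg/L.
Travel time t = 3.65·1000 / 0.74 = 4932 s = 1.370 h.
Half-life 0.451 d → k = ln 2 / 0.451 = 1.537 d⁻¹.
After decay, C = 60.20 × e^(−kt) = 60.20 × 0.9160 = 55.14 µg/L.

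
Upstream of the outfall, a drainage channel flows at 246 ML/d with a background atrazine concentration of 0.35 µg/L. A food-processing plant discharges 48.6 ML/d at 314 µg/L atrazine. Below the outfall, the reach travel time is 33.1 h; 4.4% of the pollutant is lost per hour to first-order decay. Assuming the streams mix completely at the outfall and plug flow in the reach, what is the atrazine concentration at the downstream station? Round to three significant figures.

Flow-weighted average: C = (246.0·0.3500 + 48.60·314.0) / 294.6 = 15350/294.6 = 52.09 µg/L.
4.4%/h lost → k = −ln(1 − 0.044) = 0.04500 h⁻¹.
Applying C = C₀e^(−kt): 52.09 × 0.2255 = 11.75 µg/L.

11.7 µg/L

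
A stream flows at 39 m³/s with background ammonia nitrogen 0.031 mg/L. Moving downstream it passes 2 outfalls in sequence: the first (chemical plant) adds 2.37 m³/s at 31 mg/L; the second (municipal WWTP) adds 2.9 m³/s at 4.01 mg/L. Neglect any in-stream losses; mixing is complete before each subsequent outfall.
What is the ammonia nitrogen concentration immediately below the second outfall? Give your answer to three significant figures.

1.95 mg/L

Outfall 1: combined Q = 41.37 m³/s; C = (39.00·0.03100 + 2.370·31.00)/41.37 = 1.805 mg/L.
Outfall 2: combined Q = 44.27 m³/s; C = (41.37·1.805 + 2.900·4.010)/44.27 = 1.950 mg/L.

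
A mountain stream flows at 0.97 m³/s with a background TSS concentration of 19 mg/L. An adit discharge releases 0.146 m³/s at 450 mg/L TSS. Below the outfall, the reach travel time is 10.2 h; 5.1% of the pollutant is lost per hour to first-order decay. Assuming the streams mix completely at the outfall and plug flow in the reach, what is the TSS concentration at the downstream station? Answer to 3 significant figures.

Mass balance: C = (0.9700·19.00 + 0.1460·450.0) / 1.116 = 84.13/1.116 = 75.39 mg/L.
5.1%/h lost → k = −ln(1 − 0.051) = 0.05235 h⁻¹.
After decay, C = 75.39 × e^(−kt) = 75.39 × 0.5863 = 44.20 mg/L.

44.2 mg/L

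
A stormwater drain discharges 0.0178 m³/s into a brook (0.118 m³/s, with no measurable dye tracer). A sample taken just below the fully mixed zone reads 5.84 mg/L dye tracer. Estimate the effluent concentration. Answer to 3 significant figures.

44.6 mg/L

Mass balance: 0.1180·0 + 0.01780·Cₑ = 0.1358·5.840
→ Cₑ = (0.1358·5.840 − 0.1180·0) / 0.01780 = 44.55 mg/L.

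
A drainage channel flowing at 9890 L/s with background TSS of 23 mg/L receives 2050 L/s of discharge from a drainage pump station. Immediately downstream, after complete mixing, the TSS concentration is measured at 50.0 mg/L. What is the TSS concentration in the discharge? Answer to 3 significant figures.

Mass balance: 9890·23.00 + 2050·Cₑ = 11940·50.00
→ Cₑ = (11940·50.00 − 9890·23.00) / 2050 = 180.3 mg/L.

180 mg/L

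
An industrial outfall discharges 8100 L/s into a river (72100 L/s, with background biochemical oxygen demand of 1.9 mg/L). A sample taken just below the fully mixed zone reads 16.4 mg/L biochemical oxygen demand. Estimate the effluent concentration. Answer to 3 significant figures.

145 mg/L

Mass balance: 72100·1.900 + 8100·Cₑ = 80200·16.40
→ Cₑ = (80200·16.40 − 72100·1.900) / 8100 = 145.5 mg/L.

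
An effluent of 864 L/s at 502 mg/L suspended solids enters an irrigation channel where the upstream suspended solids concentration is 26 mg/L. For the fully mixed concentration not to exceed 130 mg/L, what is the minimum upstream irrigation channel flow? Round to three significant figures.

3090 L/s

Set C_mix = 130: (Q·26.00 + 864.0·502.0) / (Q + 864.0) = 130
→ Q = 864.0·(502.0 − 130)/(130 − 26.00) = 3090 L/s.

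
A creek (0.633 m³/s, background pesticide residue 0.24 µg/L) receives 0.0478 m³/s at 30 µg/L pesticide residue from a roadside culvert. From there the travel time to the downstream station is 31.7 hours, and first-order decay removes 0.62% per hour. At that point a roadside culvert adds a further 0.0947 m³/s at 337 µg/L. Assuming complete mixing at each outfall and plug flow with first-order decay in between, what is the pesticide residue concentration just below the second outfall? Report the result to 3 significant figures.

Mixed concentration C = ΣQC/ΣQ = (0.6330·0.2400 + 0.04780·30.00) / 0.6808 = 1.586/0.6808 = 2.329 µg/L; combined flow 0.6808 m³/s.
0.62%/h lost → k = −ln(1 − 0.0062) = 0.006219 h⁻¹.
Applying C = C₀e^(−kt): 2.329 × 0.8211 = 1.913 µg/L.
Second outfall: C = (0.6808·1.913 + 0.09470·337.0)/0.7755 = 42.83 µg/L.

42.8 µg/L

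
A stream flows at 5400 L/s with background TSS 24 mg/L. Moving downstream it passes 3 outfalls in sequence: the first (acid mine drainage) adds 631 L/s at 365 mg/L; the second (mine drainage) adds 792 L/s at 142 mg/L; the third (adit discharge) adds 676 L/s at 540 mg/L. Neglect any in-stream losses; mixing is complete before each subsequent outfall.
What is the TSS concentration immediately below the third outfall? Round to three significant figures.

Outfall 1: combined Q = 6031 L/s; C = (5400·24.00 + 631.0·365.0)/6031 = 59.68 mg/L.
Outfall 2: combined Q = 6823 L/s; C = (6031·59.68 + 792.0·142.0)/6823 = 69.23 mg/L.
Outfall 3: combined Q = 7499 L/s; C = (6823·69.23 + 676.0·540.0)/7499 = 111.7 mg/L.

112 mg/L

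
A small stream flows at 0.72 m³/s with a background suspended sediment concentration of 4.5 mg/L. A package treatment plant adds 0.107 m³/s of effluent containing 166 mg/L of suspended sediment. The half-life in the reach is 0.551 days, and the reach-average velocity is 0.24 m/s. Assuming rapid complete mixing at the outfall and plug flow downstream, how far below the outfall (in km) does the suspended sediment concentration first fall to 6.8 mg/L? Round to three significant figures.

Mass balance: C = (0.7200·4.500 + 0.1070·166.0) / 0.8270 = 21.00/0.8270 = 25.40 mg/L.
Half-life 0.551 d → k = ln 2 / 0.551 = 1.258 d⁻¹.
Set 25.40·exp(−k·t) = 6.8 → t = ln(25.40/6.8)/k = 90500 s = 25.14 h.
Distance = v·t = 0.24·90500 = 21720 m = 21.72 km.

21.7 km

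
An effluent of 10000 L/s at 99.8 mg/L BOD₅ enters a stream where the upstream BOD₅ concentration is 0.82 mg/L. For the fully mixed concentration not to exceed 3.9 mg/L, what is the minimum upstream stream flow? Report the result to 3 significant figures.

Set C_mix = 3.9: (Q·0.8200 + 10000·99.80) / (Q + 10000) = 3.9
→ Q = 10000·(99.80 − 3.9)/(3.9 − 0.8200) = 311400 L/s.

311000 L/s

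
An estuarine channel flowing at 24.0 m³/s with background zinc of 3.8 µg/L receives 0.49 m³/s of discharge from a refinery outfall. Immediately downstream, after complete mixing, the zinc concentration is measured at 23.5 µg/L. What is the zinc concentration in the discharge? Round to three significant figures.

988 µg/L

Mass balance: 24.00·3.800 + 0.4900·Cₑ = 24.49·23.50
→ Cₑ = (24.49·23.50 − 24.00·3.800) / 0.4900 = 988.4 µg/L.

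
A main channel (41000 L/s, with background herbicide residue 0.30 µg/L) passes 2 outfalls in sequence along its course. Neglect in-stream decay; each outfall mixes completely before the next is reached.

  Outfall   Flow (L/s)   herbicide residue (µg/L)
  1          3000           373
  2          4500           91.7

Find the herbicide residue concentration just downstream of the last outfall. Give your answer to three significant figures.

31.8 µg/L

Outfall 1: combined Q = 44000 L/s; C = (41000·0.3000 + 3000·373.0)/44000 = 25.71 µg/L.
Outfall 2: combined Q = 48500 L/s; C = (44000·25.71 + 4500·91.70)/48500 = 31.83 µg/L.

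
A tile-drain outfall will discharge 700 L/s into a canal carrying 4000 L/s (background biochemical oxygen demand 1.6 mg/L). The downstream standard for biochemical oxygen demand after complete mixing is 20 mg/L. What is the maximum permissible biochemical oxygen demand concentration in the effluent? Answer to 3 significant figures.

At the limit, (Qr·Cr + Qe·Cₑ)/(Qr + Qe) = 20:
Cₑ = (4700·20 − 4000·1.600) / 700.0 = 125.1 mg/L.

125 mg/L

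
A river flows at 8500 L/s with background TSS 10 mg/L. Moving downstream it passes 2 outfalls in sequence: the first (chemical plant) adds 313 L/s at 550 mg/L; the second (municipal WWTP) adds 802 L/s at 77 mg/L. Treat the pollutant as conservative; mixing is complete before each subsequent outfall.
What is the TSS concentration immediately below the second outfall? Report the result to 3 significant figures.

After outfall 1: Q = 8500 + 313.0 = 8813 L/s; C = (8500·10.00 + 313.0·550.0)/8813 = 29.18 mg/L.
After outfall 2: Q = 8813 + 802.0 = 9615 L/s; C = (8813·29.18 + 802.0·77.00)/9615 = 33.17 mg/L.

33.2 mg/L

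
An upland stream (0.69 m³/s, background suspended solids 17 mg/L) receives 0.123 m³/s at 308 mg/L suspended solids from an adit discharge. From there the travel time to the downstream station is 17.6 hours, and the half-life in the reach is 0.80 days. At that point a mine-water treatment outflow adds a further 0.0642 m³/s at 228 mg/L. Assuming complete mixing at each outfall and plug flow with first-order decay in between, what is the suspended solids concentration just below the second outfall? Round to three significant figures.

46.6 mg/L

After mixing, C = (0.6900·17.00 + 0.1230·308.0) / 0.8130 = 49.61/0.8130 = 61.03 mg/L; combined flow 0.8130 m³/s.
Half-life 0.80 d → k = ln 2 / 0.80 = 0.8664 d⁻¹.
Applying C = C₀e^(−kt): 61.03 × 0.5297 = 32.33 mg/L.
Second outfall: C = (0.8130·32.33 + 0.06420·228.0)/0.8772 = 46.65 mg/L.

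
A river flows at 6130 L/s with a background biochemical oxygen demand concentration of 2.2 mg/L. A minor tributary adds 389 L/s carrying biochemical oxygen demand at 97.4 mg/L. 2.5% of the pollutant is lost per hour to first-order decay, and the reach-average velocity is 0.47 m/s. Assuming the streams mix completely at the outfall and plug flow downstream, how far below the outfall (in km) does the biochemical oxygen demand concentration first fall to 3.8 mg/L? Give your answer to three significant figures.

48.7 km

Mass balance: C = (6130·2.200 + 389.0·97.40) / 6519 = 51370/6519 = 7.881 mg/L.
2.5%/h lost → k = −ln(1 − 0.025) = 0.02532 h⁻¹.
Set 7.881·exp(−k·t) = 3.8 → t = ln(7.881/3.8)/k = 103700 s = 28.81 h.
Distance = v·t = 0.47·103700 = 48750 m = 48.75 km.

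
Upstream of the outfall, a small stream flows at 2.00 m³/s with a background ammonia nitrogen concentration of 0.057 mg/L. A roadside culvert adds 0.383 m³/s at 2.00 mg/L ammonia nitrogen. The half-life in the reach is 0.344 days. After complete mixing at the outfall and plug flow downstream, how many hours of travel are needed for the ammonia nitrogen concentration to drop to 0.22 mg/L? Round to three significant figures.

Mass balance: C = (2.000·0.05700 + 0.3830·2.000) / 2.383 = 0.8800/2.383 = 0.3693 mg/L.
Half-life 0.344 d → k = ln 2 / 0.344 = 2.015 d⁻¹.
0.3693·exp(−k·t) = 0.22 → t = ln(0.3693/0.22)/k = 22210 s = 6.169 h.

6.17 h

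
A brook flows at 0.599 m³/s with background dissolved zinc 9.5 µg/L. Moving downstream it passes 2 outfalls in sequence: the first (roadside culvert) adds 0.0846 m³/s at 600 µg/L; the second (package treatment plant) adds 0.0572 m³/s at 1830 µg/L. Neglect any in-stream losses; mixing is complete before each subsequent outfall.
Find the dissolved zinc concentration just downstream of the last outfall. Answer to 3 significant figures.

Outfall 1: combined Q = 0.6836 m³/s; C = (0.5990·9.500 + 0.08460·600.0)/0.6836 = 82.58 µg/L.
Outfall 2: combined Q = 0.7408 m³/s; C = (0.6836·82.58 + 0.05720·1830)/0.7408 = 217.5 µg/L.

218 µg/L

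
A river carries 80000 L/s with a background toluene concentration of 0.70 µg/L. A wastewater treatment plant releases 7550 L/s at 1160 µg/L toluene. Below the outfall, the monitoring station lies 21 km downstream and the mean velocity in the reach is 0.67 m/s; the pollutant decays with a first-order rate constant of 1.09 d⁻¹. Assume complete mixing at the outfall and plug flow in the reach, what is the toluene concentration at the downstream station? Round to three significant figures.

67.8 µg/L

Conservation of mass: C = (80000·0.7000 + 7550·1160) / 87550 = 8814000/87550 = 100.7 µg/L.
Travel time t = 21·1000 / 0.67 = 31340 s = 8.706 h.
Applying C = C₀e^(−kt): 100.7 × 0.6734 = 67.79 µg/L.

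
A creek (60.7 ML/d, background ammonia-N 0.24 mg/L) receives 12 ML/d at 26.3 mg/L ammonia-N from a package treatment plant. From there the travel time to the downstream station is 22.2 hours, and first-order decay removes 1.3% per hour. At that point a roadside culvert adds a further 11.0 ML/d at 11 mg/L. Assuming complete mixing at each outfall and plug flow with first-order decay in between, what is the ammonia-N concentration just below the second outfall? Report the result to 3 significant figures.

Conservation of mass: C = (60.70·0.2400 + 12.00·26.30) / 72.70 = 330.2/72.70 = 4.542 mg/L; combined flow 72.70 ML/d.
1.3%/h lost → k = −ln(1 − 0.013) = 0.01309 h⁻¹.
Applying C = C₀e^(−kt): 4.542 × 0.7479 = 3.397 mg/L.
At the second outfall, C = (72.70·3.397 + 11.00·11.00) / (72.70 + 11.00) = 4.396 mg/L.

4.40 mg/L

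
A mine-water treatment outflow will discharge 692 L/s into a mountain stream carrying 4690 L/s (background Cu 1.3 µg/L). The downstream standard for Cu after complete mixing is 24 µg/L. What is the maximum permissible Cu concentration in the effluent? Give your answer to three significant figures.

At the limit, (Qr·Cr + Qe·Cₑ)/(Qr + Qe) = 24:
Cₑ = (5382·24 − 4690·1.300) / 692.0 = 177.8 µg/L.

178 µg/L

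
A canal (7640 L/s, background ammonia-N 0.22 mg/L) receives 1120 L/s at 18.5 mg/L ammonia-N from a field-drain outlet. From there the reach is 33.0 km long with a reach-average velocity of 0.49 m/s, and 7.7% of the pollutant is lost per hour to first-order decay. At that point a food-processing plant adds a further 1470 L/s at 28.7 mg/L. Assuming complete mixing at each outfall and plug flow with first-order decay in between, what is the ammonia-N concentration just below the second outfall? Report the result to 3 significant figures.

Mass balance: C = (7640·0.2200 + 1120·18.50) / 8760 = 22400/8760 = 2.557 mg/L; combined flow 8760 L/s.
Travel time t = 33.0·1000 / 0.49 = 67350 s = 18.71 h.
7.7%/h lost → k = −ln(1 − 0.077) = 0.08013 h⁻¹.
Decay over the reach: 2.557·exp(−kt) = 2.557·0.2234 = 0.5712 mg/L.
Second outfall: C = (8760·0.5712 + 1470·28.70)/10230 = 4.613 mg/L.

4.61 mg/L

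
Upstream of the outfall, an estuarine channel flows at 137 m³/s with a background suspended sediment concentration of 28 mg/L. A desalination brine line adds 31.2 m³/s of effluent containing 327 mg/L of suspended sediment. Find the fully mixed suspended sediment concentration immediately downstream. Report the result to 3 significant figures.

83.5 mg/L

Mixed concentration C = ΣQC/ΣQ = (137.0·28.00 + 31.20·327.0) / 168.2 = 14040/168.2 = 83.46 mg/L.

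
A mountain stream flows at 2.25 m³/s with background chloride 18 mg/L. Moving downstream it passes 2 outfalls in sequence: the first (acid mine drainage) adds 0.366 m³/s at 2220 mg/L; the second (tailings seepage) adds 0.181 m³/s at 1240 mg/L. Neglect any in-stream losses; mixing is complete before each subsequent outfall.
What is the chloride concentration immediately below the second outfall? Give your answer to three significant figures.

385 mg/L

After outfall 1: Q = 2.250 + 0.3660 = 2.616 m³/s; C = (2.250·18.00 + 0.3660·2220)/2.616 = 326.1 mg/L.
After outfall 2: Q = 2.616 + 0.1810 = 2.797 m³/s; C = (2.616·326.1 + 0.1810·1240)/2.797 = 385.2 mg/L.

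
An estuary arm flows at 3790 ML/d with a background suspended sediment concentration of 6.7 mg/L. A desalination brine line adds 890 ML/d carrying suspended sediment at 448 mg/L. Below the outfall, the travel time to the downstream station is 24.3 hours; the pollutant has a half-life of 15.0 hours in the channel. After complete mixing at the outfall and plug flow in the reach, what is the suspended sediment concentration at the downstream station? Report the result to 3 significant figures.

29.5 mg/L

Mass balance: C = (3790·6.700 + 890.0·448.0) / 4680 = 424100/4680 = 90.62 mg/L.
Half-life 15.0 h → k = ln 2 / 15.0 = 0.04621 h⁻¹ = 1.109 d⁻¹.
First-order decay: C = 90.62·exp(−k·t) = 90.62·0.3253 = 29.48 mg/L.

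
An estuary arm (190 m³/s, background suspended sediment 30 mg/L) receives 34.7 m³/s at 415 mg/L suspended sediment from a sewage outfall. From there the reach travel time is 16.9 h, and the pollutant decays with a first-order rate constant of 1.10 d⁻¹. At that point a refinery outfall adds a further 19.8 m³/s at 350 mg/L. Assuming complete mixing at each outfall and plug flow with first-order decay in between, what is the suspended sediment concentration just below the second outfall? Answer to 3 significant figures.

66.2 mg/L

Conservation of mass: C = (190.0·30.00 + 34.70·415.0) / 224.7 = 20100/224.7 = 89.45 mg/L; combined flow 224.7 m³/s.
First-order decay: C = 89.45·exp(−k·t) = 89.45·0.4609 = 41.23 mg/L.
At the second outfall, C = (224.7·41.23 + 19.80·350.0) / (224.7 + 19.80) = 66.23 mg/L.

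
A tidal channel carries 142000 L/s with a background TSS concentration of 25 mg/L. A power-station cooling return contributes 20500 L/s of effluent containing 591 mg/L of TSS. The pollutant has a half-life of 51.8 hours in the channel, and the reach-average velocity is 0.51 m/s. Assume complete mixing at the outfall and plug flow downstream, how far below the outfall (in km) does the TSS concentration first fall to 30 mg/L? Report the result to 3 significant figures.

Mass balance: C = (142000·25.00 + 20500·591.0) / 162500 = 15670000/162500 = 96.40 mg/L.
Half-life 51.8 h → k = ln 2 / 51.8 = 0.01338 h⁻¹ = 0.3211 d⁻¹.
Set 96.40·exp(−k·t) = 30 → t = ln(96.40/30)/k = 314100 s = 87.24 h.
Distance = v·t = 0.51·314100 = 160200 m = 160.2 km.

160 km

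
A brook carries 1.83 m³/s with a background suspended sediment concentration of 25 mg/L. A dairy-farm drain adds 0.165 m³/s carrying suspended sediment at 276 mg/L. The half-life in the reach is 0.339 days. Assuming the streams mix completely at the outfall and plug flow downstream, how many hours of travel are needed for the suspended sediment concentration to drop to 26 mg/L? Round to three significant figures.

6.64 h

Mixed concentration C = ΣQC/ΣQ = (1.830·25.00 + 0.1650·276.0) / 1.995 = 91.29/1.995 = 45.76 mg/L.
Half-life 0.339 d → k = ln 2 / 0.339 = 2.045 d⁻¹.
45.76·exp(−k·t) = 26 → t = ln(45.76/26)/k = 23890 s = 6.635 h.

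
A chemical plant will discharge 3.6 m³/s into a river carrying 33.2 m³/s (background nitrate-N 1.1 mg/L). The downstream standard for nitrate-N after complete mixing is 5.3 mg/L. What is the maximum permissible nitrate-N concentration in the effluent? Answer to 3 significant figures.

At the limit, (Qr·Cr + Qe·Cₑ)/(Qr + Qe) = 5.3:
Cₑ = (36.80·5.3 − 33.20·1.100) / 3.600 = 44.03 mg/L.

44.0 mg/L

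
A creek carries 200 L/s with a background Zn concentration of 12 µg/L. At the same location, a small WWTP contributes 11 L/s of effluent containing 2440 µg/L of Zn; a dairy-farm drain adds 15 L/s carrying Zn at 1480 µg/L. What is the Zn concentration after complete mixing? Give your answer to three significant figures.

228 µg/L

Mass balance: C = (200.0·12.00 + 11.00·2440 + 15.00·1480) / 226.0 = 51440/226.0 = 227.6 µg/L.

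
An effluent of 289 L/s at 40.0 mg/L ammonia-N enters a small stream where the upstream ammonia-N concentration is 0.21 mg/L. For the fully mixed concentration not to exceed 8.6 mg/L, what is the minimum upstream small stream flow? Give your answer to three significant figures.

Set C_mix = 8.6: (Q·0.2100 + 289.0·40.00) / (Q + 289.0) = 8.6
→ Q = 289.0·(40.00 − 8.6)/(8.6 − 0.2100) = 1082 L/s.

1080 L/s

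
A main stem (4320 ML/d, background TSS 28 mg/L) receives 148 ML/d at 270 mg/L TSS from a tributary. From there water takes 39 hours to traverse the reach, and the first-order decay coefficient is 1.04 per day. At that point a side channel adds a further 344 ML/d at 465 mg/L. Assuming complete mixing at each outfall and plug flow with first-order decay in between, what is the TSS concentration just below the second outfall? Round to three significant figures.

Mass balance: C = (4320·28.00 + 148.0·270.0) / 4468 = 160900/4468 = 36.02 mg/L; combined flow 4468 ML/d.
Decay over the reach: 36.02·exp(−kt) = 36.02·0.1845 = 6.646 mg/L.
At the second outfall, C = (4468·6.646 + 344.0·465.0) / (4468 + 344.0) = 39.41 mg/L.

39.4 mg/L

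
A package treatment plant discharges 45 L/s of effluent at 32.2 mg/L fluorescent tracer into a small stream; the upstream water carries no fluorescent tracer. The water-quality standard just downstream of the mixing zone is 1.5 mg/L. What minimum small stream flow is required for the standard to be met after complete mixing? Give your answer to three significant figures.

Set C_mix = 1.5: (Q·0 + 45.00·32.20) / (Q + 45.00) = 1.5
→ Q = 45.00·(32.20 − 1.5)/(1.5 − 0) = 921.0 L/s.

921 L/s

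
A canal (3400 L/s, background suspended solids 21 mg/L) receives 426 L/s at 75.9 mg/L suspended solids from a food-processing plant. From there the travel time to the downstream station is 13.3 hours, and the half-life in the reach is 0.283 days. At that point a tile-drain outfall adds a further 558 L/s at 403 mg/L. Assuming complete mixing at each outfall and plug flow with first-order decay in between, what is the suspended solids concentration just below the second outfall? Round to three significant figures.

After mixing, C = (3400·21.00 + 426.0·75.90) / 3826 = 103700/3826 = 27.11 mg/L; combined flow 3826 L/s.
Half-life 0.283 d → k = ln 2 / 0.283 = 2.449 d⁻¹.
After decay, C = 27.11 × e^(−kt) = 27.11 × 0.2574 = 6.978 mg/L.
At the second outfall, C = (3826·6.978 + 558.0·403.0) / (3826 + 558.0) = 57.38 mg/L.

57.4 mg/L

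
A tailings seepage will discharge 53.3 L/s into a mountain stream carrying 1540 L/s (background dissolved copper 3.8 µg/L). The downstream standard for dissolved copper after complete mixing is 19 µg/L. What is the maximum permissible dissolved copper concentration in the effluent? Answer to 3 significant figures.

458 µg/L

At the limit, (Qr·Cr + Qe·Cₑ)/(Qr + Qe) = 19:
Cₑ = (1593·19 − 1540·3.800) / 53.30 = 458.2 µg/L.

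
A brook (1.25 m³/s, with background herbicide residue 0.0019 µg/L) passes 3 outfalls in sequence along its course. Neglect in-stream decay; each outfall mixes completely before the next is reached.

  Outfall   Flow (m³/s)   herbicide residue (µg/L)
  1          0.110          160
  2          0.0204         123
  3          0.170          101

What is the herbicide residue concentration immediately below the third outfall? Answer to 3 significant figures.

24.0 µg/L

Below outfall 1: Q → 1.360 m³/s, C = (1.250·0.001900 + 0.1100·160.0)/1.360 = 12.94 µg/L.
Below outfall 2: Q → 1.380 m³/s, C = (1.360·12.94 + 0.02040·123.0)/1.380 = 14.57 µg/L.
Below outfall 3: Q → 1.550 m³/s, C = (1.380·14.57 + 0.1700·101.0)/1.550 = 24.05 µg/L.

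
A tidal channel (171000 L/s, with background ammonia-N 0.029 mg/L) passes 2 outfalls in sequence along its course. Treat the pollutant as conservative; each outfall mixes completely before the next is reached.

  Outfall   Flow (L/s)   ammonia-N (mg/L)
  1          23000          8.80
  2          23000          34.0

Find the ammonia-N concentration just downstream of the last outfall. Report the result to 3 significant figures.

4.56 mg/L

After outfall 1: Q = 171000 + 23000 = 194000 L/s; C = (171000·0.02900 + 23000·8.800)/194000 = 1.069 mg/L.
After outfall 2: Q = 194000 + 23000 = 217000 L/s; C = (194000·1.069 + 23000·34.00)/217000 = 4.559 mg/L.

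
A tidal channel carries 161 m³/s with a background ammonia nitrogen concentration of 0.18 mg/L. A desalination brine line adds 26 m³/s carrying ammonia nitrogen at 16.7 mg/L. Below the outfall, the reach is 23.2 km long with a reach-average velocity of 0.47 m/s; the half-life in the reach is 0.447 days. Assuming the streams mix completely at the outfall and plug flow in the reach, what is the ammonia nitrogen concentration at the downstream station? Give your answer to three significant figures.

Mass balance: C = (161.0·0.1800 + 26.00·16.70) / 187.0 = 463.2/187.0 = 2.477 mg/L.
Travel time t = 23.2·1000 / 0.47 = 49360 s = 13.71 h.
Half-life 0.447 d → k = ln 2 / 0.447 = 1.551 d⁻¹.
Decay over the reach: 2.477·exp(−kt) = 2.477·0.4123 = 1.021 mg/L.

1.02 mg/L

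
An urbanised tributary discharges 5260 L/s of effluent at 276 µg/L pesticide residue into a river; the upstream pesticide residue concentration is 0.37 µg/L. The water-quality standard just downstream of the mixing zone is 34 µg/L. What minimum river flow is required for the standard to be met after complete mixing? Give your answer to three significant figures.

Set C_mix = 34: (Q·0.3700 + 5260·276.0) / (Q + 5260) = 34
→ Q = 5260·(276.0 − 34)/(34 − 0.3700) = 37850 L/s.

37900 L/s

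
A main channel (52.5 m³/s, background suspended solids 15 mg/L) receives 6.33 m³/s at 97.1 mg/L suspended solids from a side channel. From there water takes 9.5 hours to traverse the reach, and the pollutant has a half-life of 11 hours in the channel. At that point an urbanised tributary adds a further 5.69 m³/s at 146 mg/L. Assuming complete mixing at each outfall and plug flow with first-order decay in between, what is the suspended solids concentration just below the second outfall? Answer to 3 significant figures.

Mixed concentration C = ΣQC/ΣQ = (52.50·15.00 + 6.330·97.10) / 58.83 = 1402/58.83 = 23.83 mg/L; combined flow 58.83 m³/s.
Half-life 11 h → k = ln 2 / 11 = 0.06301 h⁻¹ = 1.512 d⁻¹.
After decay, C = 23.83 × e^(−kt) = 23.83 × 0.5496 = 13.10 mg/L.
At the second outfall, C = (58.83·13.10 + 5.690·146.0) / (58.83 + 5.690) = 24.82 mg/L.

24.8 mg/L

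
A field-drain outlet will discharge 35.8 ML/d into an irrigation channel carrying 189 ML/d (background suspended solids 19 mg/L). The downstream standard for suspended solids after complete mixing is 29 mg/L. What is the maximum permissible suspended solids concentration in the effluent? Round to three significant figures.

At the limit, (Qr·Cr + Qe·Cₑ)/(Qr + Qe) = 29:
Cₑ = (224.8·29 − 189.0·19.00) / 35.80 = 81.79 mg/L.

81.8 mg/L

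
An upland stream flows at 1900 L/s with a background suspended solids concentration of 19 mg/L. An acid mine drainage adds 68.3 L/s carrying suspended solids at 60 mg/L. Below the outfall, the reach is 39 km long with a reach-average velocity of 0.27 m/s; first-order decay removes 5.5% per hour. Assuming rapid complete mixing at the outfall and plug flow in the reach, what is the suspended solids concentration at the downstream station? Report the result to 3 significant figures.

2.11 mg/L

After mixing, C = (1900·19.00 + 68.30·60.00) / 1968 = 40200/1968 = 20.42 mg/L.
Travel time t = 39·1000 / 0.27 = 144400 s = 40.12 h.
5.5%/h lost → k = −ln(1 − 0.055) = 0.05657 h⁻¹.
Applying C = C₀e^(−kt): 20.42 × 0.1033 = 2.110 mg/L.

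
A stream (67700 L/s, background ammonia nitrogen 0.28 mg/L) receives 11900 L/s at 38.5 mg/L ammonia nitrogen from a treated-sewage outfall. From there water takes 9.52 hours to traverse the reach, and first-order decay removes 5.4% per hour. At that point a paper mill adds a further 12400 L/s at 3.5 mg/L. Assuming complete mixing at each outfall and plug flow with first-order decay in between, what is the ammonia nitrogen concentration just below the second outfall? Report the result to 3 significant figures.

Mixed concentration C = ΣQC/ΣQ = (67700·0.2800 + 11900·38.50) / 79600 = 477100/79600 = 5.994 mg/L; combined flow 79600 L/s.
5.4%/h lost → k = −ln(1 − 0.054) = 0.05551 h⁻¹.
Decay over the reach: 5.994·exp(−kt) = 5.994·0.5895 = 3.533 mg/L.
At the second outfall, C = (79600·3.533 + 12400·3.500) / (79600 + 12400) = 3.529 mg/L.

3.53 mg/L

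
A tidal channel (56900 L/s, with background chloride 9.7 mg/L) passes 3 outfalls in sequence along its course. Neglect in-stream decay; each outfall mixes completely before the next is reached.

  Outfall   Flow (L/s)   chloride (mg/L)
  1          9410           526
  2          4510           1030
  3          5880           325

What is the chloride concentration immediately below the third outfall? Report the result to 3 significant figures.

After outfall 1: Q = 56900 + 9410 = 66310 L/s; C = (56900·9.700 + 9410·526.0)/66310 = 82.97 mg/L.
After outfall 2: Q = 66310 + 4510 = 70820 L/s; C = (66310·82.97 + 4510·1030)/70820 = 143.3 mg/L.
After outfall 3: Q = 70820 + 5880 = 76700 L/s; C = (70820·143.3 + 5880·325.0)/76700 = 157.2 mg/L.

157 mg/L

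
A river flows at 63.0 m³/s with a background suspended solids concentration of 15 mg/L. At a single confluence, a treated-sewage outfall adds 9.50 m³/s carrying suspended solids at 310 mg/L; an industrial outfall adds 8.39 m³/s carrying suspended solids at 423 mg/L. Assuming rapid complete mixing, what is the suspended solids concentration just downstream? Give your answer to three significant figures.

Flow-weighted average: C = (63.00·15.00 + 9.500·310.0 + 8.390·423.0) / 80.89 = 7439/80.89 = 91.96 mg/L.

92.0 mg/L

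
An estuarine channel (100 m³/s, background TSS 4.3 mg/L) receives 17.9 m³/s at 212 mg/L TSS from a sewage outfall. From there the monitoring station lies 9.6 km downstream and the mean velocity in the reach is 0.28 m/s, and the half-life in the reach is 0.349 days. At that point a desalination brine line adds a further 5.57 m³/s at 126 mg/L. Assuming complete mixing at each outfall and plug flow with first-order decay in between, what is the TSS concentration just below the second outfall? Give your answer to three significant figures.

21.2 mg/L

Mass balance: C = (100.0·4.300 + 17.90·212.0) / 117.9 = 4225/117.9 = 35.83 mg/L; combined flow 117.9 m³/s.
Travel time t = 9.6·1000 / 0.28 = 34290 s = 9.524 h.
Half-life 0.349 d → k = ln 2 / 0.349 = 1.986 d⁻¹.
Decay over the reach: 35.83·exp(−kt) = 35.83·0.4547 = 16.29 mg/L.
At the second outfall, C = (117.9·16.29 + 5.570·126.0) / (117.9 + 5.570) = 21.24 mg/L.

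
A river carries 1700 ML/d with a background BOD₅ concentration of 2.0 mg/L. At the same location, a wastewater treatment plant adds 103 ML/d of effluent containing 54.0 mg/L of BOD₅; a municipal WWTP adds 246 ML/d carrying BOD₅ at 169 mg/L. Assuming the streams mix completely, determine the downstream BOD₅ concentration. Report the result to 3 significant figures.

24.7 mg/L

After mixing, C = (1700·2.000 + 103.0·54.00 + 246.0·169.0) / 2049 = 50540/2049 = 24.66 mg/L.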